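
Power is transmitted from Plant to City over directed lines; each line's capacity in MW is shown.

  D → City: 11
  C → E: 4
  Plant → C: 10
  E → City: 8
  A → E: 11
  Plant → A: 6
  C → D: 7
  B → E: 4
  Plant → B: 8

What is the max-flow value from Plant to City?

15

Augment Plant→A→E→City: bottleneck 6, flow now 6.
Augment Plant→B→E→City: bottleneck 2, flow now 8.
Augment Plant→C→D→City: bottleneck 7, flow now 15.
No augmenting path remains; maximum flow = 15.
In the residual graph, reachable from Plant: {Plant, A, B, C, E}.
Min-cut edges: C→D (7), E→City (8); capacity 7 + 8 = 15.
This cut is saturated, so no flow can exceed 15.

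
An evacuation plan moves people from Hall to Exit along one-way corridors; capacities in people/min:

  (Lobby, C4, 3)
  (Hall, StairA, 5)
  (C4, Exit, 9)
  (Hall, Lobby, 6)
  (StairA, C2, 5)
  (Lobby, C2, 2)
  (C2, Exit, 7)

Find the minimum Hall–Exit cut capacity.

Augment Hall→StairA→C2→Exit: bottleneck 5, flow now 5.
Augment Hall→Lobby→C4→Exit: bottleneck 3, flow now 8.
Augment Hall→Lobby→C2→Exit: bottleneck 2, flow now 10.
No augmenting path remains; maximum flow = 10.
By max-flow min-cut, the minimum cut capacity equals the max flow.
In the residual graph, reachable from Hall: {Hall, Lobby}.
Min-cut edges: Hall→StairA (5), Lobby→C4 (3), Lobby→C2 (2); capacity 5 + 3 + 2 = 10.

10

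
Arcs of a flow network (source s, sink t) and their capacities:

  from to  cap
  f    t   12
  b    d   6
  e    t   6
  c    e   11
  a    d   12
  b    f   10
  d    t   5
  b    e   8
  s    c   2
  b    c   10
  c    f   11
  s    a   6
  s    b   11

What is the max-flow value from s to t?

Augment s→a→d→t: bottleneck 5, flow now 5.
Augment s→b→e→t: bottleneck 6, flow now 11.
Augment s→b→f→t: bottleneck 5, flow now 16.
Augment s→c→f→t: bottleneck 2, flow now 18.
No augmenting path remains; maximum flow = 18.
In the residual graph, reachable from s: {s, a, d}.
Min-cut edges: s→b (11), s→c (2), d→t (5); capacity 11 + 2 + 5 = 18.
This cut is saturated, so no flow can exceed 18.

18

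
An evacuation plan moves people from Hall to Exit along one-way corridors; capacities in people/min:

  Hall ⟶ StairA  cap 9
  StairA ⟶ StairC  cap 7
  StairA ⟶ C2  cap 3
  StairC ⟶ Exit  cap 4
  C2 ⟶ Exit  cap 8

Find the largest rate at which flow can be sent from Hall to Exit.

Augment Hall→StairA→StairC→Exit: bottleneck 4, flow now 4.
Augment Hall→StairA→C2→Exit: bottleneck 3, flow now 7.
No augmenting path remains; maximum flow = 7.
In the residual graph, reachable from Hall: {Hall, StairA, StairC}.
Min-cut edges: StairA→C2 (3), StairC→Exit (4); capacity 3 + 4 = 7.
This cut is saturated, so no flow can exceed 7.

7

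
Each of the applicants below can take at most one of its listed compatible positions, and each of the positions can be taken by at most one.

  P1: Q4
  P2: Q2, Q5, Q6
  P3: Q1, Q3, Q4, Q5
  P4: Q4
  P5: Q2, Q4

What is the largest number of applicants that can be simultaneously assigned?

Unit-capacity flow: source→left, listed edges, right→sink; max matching = max flow.
Augmenting path P1→Q4 (+1); matched 1.
Augmenting path P2→Q2 (+1); matched 2.
Augmenting path P3→Q1 (+1); matched 3.
Augmenting path P5→Q2→P2→Q5 (+1); matched 4.
No augmenting path remains; maximum matching = 4.
König certificate: {P2, P3, P5, Q4} is a vertex cover of size 4 (every listed pair touches it), so no matching can be larger.

4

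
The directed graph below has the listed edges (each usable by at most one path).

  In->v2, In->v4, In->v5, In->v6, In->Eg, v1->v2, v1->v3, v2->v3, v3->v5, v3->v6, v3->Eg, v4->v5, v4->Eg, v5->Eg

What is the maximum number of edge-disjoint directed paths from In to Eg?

4

Assign every edge capacity 1; by Menger, the answer equals the max flow.
Path In→Eg (+1); total 1.
Path In→v4→Eg (+1); total 2.
Path In→v5→Eg (+1); total 3.
Path In→v2→v3→Eg (+1); total 4.
No residual In→Eg path; max flow = 4.
Certifying cut of size 4: {In→Eg, In→v2, In→v4, In→v5}.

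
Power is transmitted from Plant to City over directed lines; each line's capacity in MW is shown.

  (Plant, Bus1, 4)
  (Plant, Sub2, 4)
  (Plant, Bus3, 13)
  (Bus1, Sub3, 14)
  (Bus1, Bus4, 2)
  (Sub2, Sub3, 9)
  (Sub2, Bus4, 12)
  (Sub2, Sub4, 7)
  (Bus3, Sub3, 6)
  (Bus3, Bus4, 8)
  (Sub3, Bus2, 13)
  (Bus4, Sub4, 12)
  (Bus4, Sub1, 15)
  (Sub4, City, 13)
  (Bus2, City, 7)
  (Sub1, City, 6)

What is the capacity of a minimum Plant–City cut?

Augment Plant→Sub2→Sub4→City: bottleneck 4, flow now 4.
Augment Plant→Bus1→Sub3→Bus2→City: bottleneck 4, flow now 8.
Augment Plant→Bus3→Sub3→Bus2→City: bottleneck 3, flow now 11.
Augment Plant→Bus3→Bus4→Sub4→City: bottleneck 8, flow now 19.
Augment Plant→Bus3→Sub3→Bus1→Bus4→Sub4→City: bottleneck 1, flow now 20. (uses reverse residual edge)
Augment Plant→Bus3→Sub3→Bus1→Bus4→Sub1→City: bottleneck 1, flow now 21. (uses reverse residual edge)
No augmenting path remains; maximum flow = 21.
By max-flow min-cut, the minimum cut capacity equals the max flow.
In the residual graph, reachable from Plant: {Plant}.
Min-cut edges: Plant→Bus1 (4), Plant→Sub2 (4), Plant→Bus3 (13); capacity 4 + 4 + 13 = 21.

21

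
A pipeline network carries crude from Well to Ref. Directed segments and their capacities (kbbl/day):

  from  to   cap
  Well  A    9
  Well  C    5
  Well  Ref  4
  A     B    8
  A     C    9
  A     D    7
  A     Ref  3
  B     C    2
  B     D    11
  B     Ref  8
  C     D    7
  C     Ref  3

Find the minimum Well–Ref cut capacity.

Augment Well→Ref: bottleneck 4, flow now 4.
Augment Well→A→Ref: bottleneck 3, flow now 7.
Augment Well→C→Ref: bottleneck 3, flow now 10.
Augment Well→A→B→Ref: bottleneck 6, flow now 16.
No augmenting path remains; maximum flow = 16.
By max-flow min-cut, the minimum cut capacity equals the max flow.
In the residual graph, reachable from Well: {Well, C, D}.
Min-cut edges: Well→A (9), Well→Ref (4), C→Ref (3); capacity 9 + 4 + 3 = 16.

16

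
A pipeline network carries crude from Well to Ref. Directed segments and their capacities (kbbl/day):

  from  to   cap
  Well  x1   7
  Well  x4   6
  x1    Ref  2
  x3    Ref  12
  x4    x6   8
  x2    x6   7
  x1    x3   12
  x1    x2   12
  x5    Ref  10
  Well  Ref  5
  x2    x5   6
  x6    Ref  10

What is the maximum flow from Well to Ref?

18

Augment Well→Ref: bottleneck 5, flow now 5.
Augment Well→x1→Ref: bottleneck 2, flow now 7.
Augment Well→x1→x3→Ref: bottleneck 5, flow now 12.
Augment Well→x4→x6→Ref: bottleneck 6, flow now 18.
No augmenting path remains; maximum flow = 18.
In the residual graph, reachable from Well: {Well}.
Min-cut edges: Well→x1 (7), Well→x4 (6), Well→Ref (5); capacity 7 + 6 + 5 = 18.
This cut is saturated, so no flow can exceed 18.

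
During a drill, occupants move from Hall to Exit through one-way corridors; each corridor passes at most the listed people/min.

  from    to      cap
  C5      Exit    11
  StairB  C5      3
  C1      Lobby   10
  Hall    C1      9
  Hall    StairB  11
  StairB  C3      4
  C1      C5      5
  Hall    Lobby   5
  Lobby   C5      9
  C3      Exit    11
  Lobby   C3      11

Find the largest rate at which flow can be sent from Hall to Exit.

21

Augment Hall→Lobby→C5→Exit: bottleneck 5, flow now 5.
Augment Hall→C1→C5→Exit: bottleneck 5, flow now 10.
Augment Hall→StairB→C5→Exit: bottleneck 1, flow now 11.
Augment Hall→StairB→C3→Exit: bottleneck 4, flow now 15.
Augment Hall→C1→Lobby→C3→Exit: bottleneck 4, flow now 19.
Augment Hall→StairB→C5→Lobby→C3→Exit: bottleneck 2, flow now 21. (uses reverse residual edge)
No augmenting path remains; maximum flow = 21.
In the residual graph, reachable from Hall: {Hall, StairB}.
Min-cut edges: Hall→Lobby (5), Hall→C1 (9), StairB→C5 (3), StairB→C3 (4); capacity 5 + 9 + 3 + 4 = 21.
This cut is saturated, so no flow can exceed 21.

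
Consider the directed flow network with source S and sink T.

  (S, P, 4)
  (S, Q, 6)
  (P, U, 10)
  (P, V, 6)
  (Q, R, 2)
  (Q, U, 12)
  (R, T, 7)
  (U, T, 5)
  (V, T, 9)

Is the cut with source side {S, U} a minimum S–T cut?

Given cut capacity: 4 + 6 + 5 = 15.
Augment S→P→U→T: bottleneck 4, flow now 4.
Augment S→Q→R→T: bottleneck 2, flow now 6.
Augment S→Q→U→T: bottleneck 1, flow now 7.
Augment S→Q→U→P→V→T: bottleneck 3, flow now 10. (uses reverse residual edge)
No augmenting path remains; maximum flow = 10.
In the residual graph, reachable from S: {S}.
Min-cut edges: S→P (4), S→Q (6); capacity 4 + 6 = 10.
Cut capacity 15 exceeds the max flow 10, so it is not minimum.

No — its capacity is 15, but the minimum cut has capacity 10.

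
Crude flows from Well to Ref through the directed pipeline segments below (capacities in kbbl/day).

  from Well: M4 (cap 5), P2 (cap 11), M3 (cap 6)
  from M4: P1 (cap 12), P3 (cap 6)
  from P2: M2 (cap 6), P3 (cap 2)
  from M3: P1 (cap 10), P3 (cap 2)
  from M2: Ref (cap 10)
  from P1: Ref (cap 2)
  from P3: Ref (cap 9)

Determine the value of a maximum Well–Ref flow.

17

Augment Well→M4→P1→Ref: bottleneck 2, flow now 2.
Augment Well→M4→P3→Ref: bottleneck 3, flow now 5.
Augment Well→P2→M2→Ref: bottleneck 6, flow now 11.
Augment Well→P2→P3→Ref: bottleneck 2, flow now 13.
Augment Well→M3→P3→Ref: bottleneck 2, flow now 15.
Augment Well→M3→P1→M4→P3→Ref: bottleneck 2, flow now 17. (uses reverse residual edge)
No augmenting path remains; maximum flow = 17.
In the residual graph, reachable from Well: {Well, P2, M3, P1}.
Min-cut edges: Well→M4 (5), P2→M2 (6), P2→P3 (2), M3→P3 (2), P1→Ref (2); capacity 5 + 6 + 2 + 2 + 2 = 17.
This cut is saturated, so no flow can exceed 17.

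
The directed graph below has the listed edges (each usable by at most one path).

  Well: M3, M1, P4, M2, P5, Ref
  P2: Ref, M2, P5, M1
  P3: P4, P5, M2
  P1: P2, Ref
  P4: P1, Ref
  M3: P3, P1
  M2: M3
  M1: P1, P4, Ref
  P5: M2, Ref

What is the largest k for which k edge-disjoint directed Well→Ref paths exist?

6

Assign every edge capacity 1; by Menger, the answer equals the max flow.
Path Well→Ref (+1); total 1.
Path Well→M1→Ref (+1); total 2.
Path Well→P4→Ref (+1); total 3.
Path Well→P5→Ref (+1); total 4.
Path Well→M3→P1→Ref (+1); total 5.
Path Well→M2→M3→P3→P4→P1→P2→Ref (+1); total 6.
No residual Well→Ref path; max flow = 6.
Certifying cut of size 6: {Well→M1, Well→M2, Well→M3, Well→P4, Well→P5, Well→Ref}.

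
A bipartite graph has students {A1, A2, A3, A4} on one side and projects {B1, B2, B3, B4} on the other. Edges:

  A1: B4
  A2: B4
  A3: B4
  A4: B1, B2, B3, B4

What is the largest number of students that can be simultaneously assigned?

2

Unit-capacity flow: source→left, listed edges, right→sink; max matching = max flow.
Augmenting path A1→B4 (+1); matched 1.
Augmenting path A4→B1 (+1); matched 2.
No augmenting path remains; maximum matching = 2.
König certificate: {A4, B4} is a vertex cover of size 2 (every listed pair touches it), so no matching can be larger.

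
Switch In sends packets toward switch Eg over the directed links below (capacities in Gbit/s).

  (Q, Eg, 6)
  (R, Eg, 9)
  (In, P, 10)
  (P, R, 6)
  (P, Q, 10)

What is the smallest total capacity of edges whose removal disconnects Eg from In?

10

Augment In→P→Q→Eg: bottleneck 6, flow now 6.
Augment In→P→R→Eg: bottleneck 4, flow now 10.
No augmenting path remains; maximum flow = 10.
By max-flow min-cut, the minimum cut capacity equals the max flow.
In the residual graph, reachable from In: {In}.
Min-cut edges: In→P (10); capacity 10 = 10.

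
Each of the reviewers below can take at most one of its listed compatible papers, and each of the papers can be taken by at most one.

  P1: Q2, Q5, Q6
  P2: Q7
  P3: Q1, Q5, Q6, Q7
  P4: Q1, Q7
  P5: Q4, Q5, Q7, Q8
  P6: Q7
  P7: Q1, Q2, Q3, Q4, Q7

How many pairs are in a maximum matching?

Unit-capacity flow: source→left, listed edges, right→sink; max matching = max flow.
Augmenting path P1→Q2 (+1); matched 1.
Augmenting path P2→Q7 (+1); matched 2.
Augmenting path P3→Q1 (+1); matched 3.
Augmenting path P5→Q4 (+1); matched 4.
Augmenting path P7→Q3 (+1); matched 5.
Augmenting path P4→Q1→P3→Q5 (+1); matched 6.
No augmenting path remains; maximum matching = 6.
König certificate: {P1, P3, P4, P5, P7, Q7} is a vertex cover of size 6 (every listed pair touches it), so no matching can be larger.

6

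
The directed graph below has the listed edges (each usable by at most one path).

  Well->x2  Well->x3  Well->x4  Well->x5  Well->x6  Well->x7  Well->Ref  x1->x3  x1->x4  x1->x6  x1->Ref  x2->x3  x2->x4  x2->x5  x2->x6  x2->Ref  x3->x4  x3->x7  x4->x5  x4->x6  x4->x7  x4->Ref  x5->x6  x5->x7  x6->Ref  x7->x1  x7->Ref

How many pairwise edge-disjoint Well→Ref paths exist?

Assign every edge capacity 1; by Menger, the answer equals the max flow.
Path Well→Ref (+1); total 1.
Path Well→x2→Ref (+1); total 2.
Path Well→x4→Ref (+1); total 3.
Path Well→x6→Ref (+1); total 4.
Path Well→x7→Ref (+1); total 5.
Path Well→x3→x7→x1→Ref (+1); total 6.
No residual Well→Ref path; max flow = 6.
Certifying cut of size 6: {Well→Ref, Well→x2, x4→Ref, x6→Ref, x7→Ref, x7→x1}.

6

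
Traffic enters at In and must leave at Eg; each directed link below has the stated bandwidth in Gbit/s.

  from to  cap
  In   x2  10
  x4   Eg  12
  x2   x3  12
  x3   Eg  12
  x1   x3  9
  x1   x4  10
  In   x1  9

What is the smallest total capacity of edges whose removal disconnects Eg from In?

Augment In→x1→x3→Eg: bottleneck 9, flow now 9.
Augment In→x2→x3→Eg: bottleneck 3, flow now 12.
Augment In→x2→x3→x1→x4→Eg: bottleneck 7, flow now 19. (uses reverse residual edge)
No augmenting path remains; maximum flow = 19.
By max-flow min-cut, the minimum cut capacity equals the max flow.
In the residual graph, reachable from In: {In}.
Min-cut edges: In→x1 (9), In→x2 (10); capacity 9 + 10 = 19.

19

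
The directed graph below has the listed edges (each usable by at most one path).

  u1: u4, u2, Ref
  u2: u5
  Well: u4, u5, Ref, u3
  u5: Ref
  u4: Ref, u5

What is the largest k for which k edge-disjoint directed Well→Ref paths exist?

3

Assign every edge capacity 1; by Menger, the answer equals the max flow.
Path Well→Ref (+1); total 1.
Path Well→u4→Ref (+1); total 2.
Path Well→u5→Ref (+1); total 3.
No residual Well→Ref path; max flow = 3.
Certifying cut of size 3: {Well→Ref, Well→u4, Well→u5}.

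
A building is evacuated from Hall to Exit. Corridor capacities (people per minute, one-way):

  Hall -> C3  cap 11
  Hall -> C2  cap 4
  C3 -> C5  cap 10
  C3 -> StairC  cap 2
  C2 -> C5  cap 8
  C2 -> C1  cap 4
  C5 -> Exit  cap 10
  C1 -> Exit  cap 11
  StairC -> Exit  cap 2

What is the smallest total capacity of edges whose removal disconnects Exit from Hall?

15

Augment Hall→C3→C5→Exit: bottleneck 10, flow now 10.
Augment Hall→C3→StairC→Exit: bottleneck 1, flow now 11.
Augment Hall→C2→C1→Exit: bottleneck 4, flow now 15.
No augmenting path remains; maximum flow = 15.
By max-flow min-cut, the minimum cut capacity equals the max flow.
In the residual graph, reachable from Hall: {Hall}.
Min-cut edges: Hall→C3 (11), Hall→C2 (4); capacity 11 + 4 = 15.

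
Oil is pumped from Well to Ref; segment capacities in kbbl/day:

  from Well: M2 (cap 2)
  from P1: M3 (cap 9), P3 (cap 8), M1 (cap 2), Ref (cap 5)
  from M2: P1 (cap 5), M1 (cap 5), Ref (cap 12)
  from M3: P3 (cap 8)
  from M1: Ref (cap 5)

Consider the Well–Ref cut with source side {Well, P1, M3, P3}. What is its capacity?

9

Edges leaving {Well, P1, M3, P3}: Well→M2 (2), P1→M1 (2), P1→Ref (5).
Cut capacity = 2 + 2 + 5 = 9.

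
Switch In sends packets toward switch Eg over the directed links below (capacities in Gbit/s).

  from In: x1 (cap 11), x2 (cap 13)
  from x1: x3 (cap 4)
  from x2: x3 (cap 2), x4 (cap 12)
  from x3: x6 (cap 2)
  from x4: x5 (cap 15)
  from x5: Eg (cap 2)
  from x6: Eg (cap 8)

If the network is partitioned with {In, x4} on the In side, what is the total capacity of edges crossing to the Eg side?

Edges leaving {In, x4}: In→x1 (11), In→x2 (13), x4→x5 (15).
Cut capacity = 11 + 13 + 15 = 39.

39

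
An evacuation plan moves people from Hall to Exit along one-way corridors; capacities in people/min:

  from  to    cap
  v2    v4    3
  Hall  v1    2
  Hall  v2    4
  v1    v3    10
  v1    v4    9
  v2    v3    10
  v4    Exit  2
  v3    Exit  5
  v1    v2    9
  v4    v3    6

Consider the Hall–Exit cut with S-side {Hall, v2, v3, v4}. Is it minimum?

No — its capacity is 9, but the minimum cut has capacity 6.

Given cut capacity: 2 + 5 + 2 = 9.
Augment Hall→v1→v3→Exit: bottleneck 2, flow now 2.
Augment Hall→v2→v3→Exit: bottleneck 3, flow now 5.
Augment Hall→v2→v4→Exit: bottleneck 1, flow now 6.
No augmenting path remains; maximum flow = 6.
In the residual graph, reachable from Hall: {Hall}.
Min-cut edges: Hall→v1 (2), Hall→v2 (4); capacity 2 + 4 = 6.
Cut capacity 9 exceeds the max flow 6, so it is not minimum.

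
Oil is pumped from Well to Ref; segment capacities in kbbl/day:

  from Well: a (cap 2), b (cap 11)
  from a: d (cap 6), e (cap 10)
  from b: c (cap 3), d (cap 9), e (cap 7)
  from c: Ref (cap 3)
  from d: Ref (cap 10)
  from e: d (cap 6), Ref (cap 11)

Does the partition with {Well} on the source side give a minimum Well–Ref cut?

Given cut capacity: 2 + 11 = 13.
Augment Well→a→d→Ref: bottleneck 2, flow now 2.
Augment Well→b→c→Ref: bottleneck 3, flow now 5.
Augment Well→b→d→Ref: bottleneck 8, flow now 13.
No augmenting path remains; maximum flow = 13.
Cut capacity 13 equals the max flow, so it is a minimum cut.

Yes — it is a minimum cut (capacity 13).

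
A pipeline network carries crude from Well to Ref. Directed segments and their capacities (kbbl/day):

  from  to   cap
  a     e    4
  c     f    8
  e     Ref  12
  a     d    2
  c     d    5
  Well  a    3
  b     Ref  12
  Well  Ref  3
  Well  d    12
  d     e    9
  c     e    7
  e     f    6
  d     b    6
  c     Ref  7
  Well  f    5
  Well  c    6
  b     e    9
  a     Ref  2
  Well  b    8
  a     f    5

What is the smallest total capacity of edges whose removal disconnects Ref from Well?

32

Augment Well→Ref: bottleneck 3, flow now 3.
Augment Well→a→Ref: bottleneck 2, flow now 5.
Augment Well→b→Ref: bottleneck 8, flow now 13.
Augment Well→c→Ref: bottleneck 6, flow now 19.
Augment Well→a→e→Ref: bottleneck 1, flow now 20.
Augment Well→d→b→Ref: bottleneck 4, flow now 24.
Augment Well→d→e→Ref: bottleneck 8, flow now 32.
No augmenting path remains; maximum flow = 32.
By max-flow min-cut, the minimum cut capacity equals the max flow.
In the residual graph, reachable from Well: {Well, f}.
Min-cut edges: Well→a (3), Well→b (8), Well→c (6), Well→d (12), Well→Ref (3); capacity 3 + 8 + 6 + 12 + 3 = 32.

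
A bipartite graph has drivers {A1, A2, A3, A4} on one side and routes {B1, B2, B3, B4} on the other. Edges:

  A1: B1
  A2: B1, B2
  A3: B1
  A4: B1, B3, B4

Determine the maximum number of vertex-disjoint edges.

Unit-capacity flow: source→left, listed edges, right→sink; max matching = max flow.
Augmenting path A1→B1 (+1); matched 1.
Augmenting path A2→B2 (+1); matched 2.
Augmenting path A4→B3 (+1); matched 3.
No augmenting path remains; maximum matching = 3.
König certificate: {A2, A4, B1} is a vertex cover of size 3 (every listed pair touches it), so no matching can be larger.

3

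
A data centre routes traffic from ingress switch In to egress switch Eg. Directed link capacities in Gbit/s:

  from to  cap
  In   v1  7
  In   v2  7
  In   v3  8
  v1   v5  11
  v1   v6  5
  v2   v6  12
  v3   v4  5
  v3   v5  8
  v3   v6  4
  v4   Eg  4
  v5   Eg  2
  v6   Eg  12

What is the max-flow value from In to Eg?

Augment In→v1→v5→Eg: bottleneck 2, flow now 2.
Augment In→v1→v6→Eg: bottleneck 5, flow now 7.
Augment In→v2→v6→Eg: bottleneck 7, flow now 14.
Augment In→v3→v4→Eg: bottleneck 4, flow now 18.
No augmenting path remains; maximum flow = 18.
In the residual graph, reachable from In: {In, v1, v2, v3, v4, v5, v6}.
Min-cut edges: v4→Eg (4), v5→Eg (2), v6→Eg (12); capacity 4 + 2 + 12 = 18.
This cut is saturated, so no flow can exceed 18.

18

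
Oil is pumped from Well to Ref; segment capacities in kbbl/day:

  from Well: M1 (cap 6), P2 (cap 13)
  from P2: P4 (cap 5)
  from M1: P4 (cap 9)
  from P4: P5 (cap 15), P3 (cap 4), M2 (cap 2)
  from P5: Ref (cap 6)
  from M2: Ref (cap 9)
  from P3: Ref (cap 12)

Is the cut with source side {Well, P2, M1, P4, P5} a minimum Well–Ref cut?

No — its capacity is 12, but the minimum cut has capacity 11.

Given cut capacity: 2 + 4 + 6 = 12.
Augment Well→P2→P4→P5→Ref: bottleneck 5, flow now 5.
Augment Well→M1→P4→P5→Ref: bottleneck 1, flow now 6.
Augment Well→M1→P4→M2→Ref: bottleneck 2, flow now 8.
Augment Well→M1→P4→P3→Ref: bottleneck 3, flow now 11.
No augmenting path remains; maximum flow = 11.
In the residual graph, reachable from Well: {Well, P2}.
Min-cut edges: Well→M1 (6), P2→P4 (5); capacity 6 + 5 = 11.
Cut capacity 12 exceeds the max flow 11, so it is not minimum.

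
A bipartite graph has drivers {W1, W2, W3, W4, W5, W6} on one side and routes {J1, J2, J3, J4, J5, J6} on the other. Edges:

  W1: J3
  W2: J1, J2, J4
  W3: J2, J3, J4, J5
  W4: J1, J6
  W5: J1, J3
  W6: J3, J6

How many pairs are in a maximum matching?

5

Unit-capacity flow: source→left, listed edges, right→sink; max matching = max flow.
Augmenting path W1→J3 (+1); matched 1.
Augmenting path W2→J1 (+1); matched 2.
Augmenting path W3→J2 (+1); matched 3.
Augmenting path W4→J6 (+1); matched 4.
Augmenting path W5→J1→W2→J4 (+1); matched 5.
No augmenting path remains; maximum matching = 5.
König certificate: {W2, W3, J1, J3, J6} is a vertex cover of size 5 (every listed pair touches it), so no matching can be larger.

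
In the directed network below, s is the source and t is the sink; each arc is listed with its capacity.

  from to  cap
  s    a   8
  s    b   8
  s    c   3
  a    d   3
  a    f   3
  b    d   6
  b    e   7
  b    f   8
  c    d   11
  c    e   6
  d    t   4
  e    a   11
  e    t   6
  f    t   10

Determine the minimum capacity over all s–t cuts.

Augment s→a→d→t: bottleneck 3, flow now 3.
Augment s→a→f→t: bottleneck 3, flow now 6.
Augment s→b→d→t: bottleneck 1, flow now 7.
Augment s→b→e→t: bottleneck 6, flow now 13.
Augment s→b→f→t: bottleneck 1, flow now 14.
Augment s→c→d→b→f→t: bottleneck 1, flow now 15. (uses reverse residual edge)
Augment s→c→e→b→f→t: bottleneck 2, flow now 17. (uses reverse residual edge)
No augmenting path remains; maximum flow = 17.
By max-flow min-cut, the minimum cut capacity equals the max flow.
In the residual graph, reachable from s: {s, a}.
Min-cut edges: s→b (8), s→c (3), a→d (3), a→f (3); capacity 8 + 3 + 3 + 3 = 17.

17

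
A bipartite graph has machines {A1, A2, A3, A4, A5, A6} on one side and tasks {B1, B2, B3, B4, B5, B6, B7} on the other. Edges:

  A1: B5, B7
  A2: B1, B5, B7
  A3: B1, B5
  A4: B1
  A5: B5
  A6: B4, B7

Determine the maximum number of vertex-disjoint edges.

Unit-capacity flow: source→left, listed edges, right→sink; max matching = max flow.
Augmenting path A1→B5 (+1); matched 1.
Augmenting path A2→B1 (+1); matched 2.
Augmenting path A6→B4 (+1); matched 3.
Augmenting path A3→B1→A2→B7 (+1); matched 4.
No augmenting path remains; maximum matching = 4.
König certificate: {A6, B1, B5, B7} is a vertex cover of size 4 (every listed pair touches it), so no matching can be larger.

4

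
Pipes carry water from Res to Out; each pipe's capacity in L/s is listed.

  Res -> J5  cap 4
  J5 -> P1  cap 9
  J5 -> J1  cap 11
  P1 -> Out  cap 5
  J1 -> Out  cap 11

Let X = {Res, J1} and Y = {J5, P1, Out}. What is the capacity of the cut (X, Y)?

15

Edges leaving {Res, J1}: Res→J5 (4), J1→Out (11).
Cut capacity = 4 + 11 = 15.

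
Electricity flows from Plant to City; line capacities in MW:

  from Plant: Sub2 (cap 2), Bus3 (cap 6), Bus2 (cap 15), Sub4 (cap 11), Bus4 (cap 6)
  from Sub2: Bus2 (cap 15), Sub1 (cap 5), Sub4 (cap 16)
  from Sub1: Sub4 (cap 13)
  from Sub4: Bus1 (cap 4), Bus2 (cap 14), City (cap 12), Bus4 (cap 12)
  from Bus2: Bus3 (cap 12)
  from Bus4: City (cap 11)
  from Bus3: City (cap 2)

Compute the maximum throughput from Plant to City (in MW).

Augment Plant→Sub4→City: bottleneck 11, flow now 11.
Augment Plant→Bus4→City: bottleneck 6, flow now 17.
Augment Plant→Bus3→City: bottleneck 2, flow now 19.
Augment Plant→Sub2→Sub4→City: bottleneck 1, flow now 20.
Augment Plant→Sub2→Sub4→Bus4→City: bottleneck 1, flow now 21.
No augmenting path remains; maximum flow = 21.
In the residual graph, reachable from Plant: {Plant, Bus2, Bus3}.
Min-cut edges: Plant→Sub2 (2), Plant→Sub4 (11), Plant→Bus4 (6), Bus3→City (2); capacity 2 + 11 + 6 + 2 = 21.
This cut is saturated, so no flow can exceed 21.

21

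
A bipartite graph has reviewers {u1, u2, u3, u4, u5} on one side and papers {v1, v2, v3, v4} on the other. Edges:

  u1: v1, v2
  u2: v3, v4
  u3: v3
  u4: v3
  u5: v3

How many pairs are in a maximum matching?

Unit-capacity flow: source→left, listed edges, right→sink; max matching = max flow.
Augmenting path u1→v1 (+1); matched 1.
Augmenting path u2→v3 (+1); matched 2.
Augmenting path u3→v3→u2→v4 (+1); matched 3.
No augmenting path remains; maximum matching = 3.
König certificate: {u1, u2, v3} is a vertex cover of size 3 (every listed pair touches it), so no matching can be larger.

3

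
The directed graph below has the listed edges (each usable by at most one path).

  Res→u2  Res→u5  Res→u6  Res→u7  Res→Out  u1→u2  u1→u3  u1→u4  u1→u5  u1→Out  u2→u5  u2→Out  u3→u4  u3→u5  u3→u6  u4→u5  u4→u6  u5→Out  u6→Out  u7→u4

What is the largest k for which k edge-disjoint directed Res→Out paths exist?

Assign every edge capacity 1; by Menger, the answer equals the max flow.
Path Res→Out (+1); total 1.
Path Res→u2→Out (+1); total 2.
Path Res→u5→Out (+1); total 3.
Path Res→u6→Out (+1); total 4.
No residual Res→Out path; max flow = 4.
Certifying cut of size 4: {Res→Out, Res→u2, u5→Out, u6→Out}.

4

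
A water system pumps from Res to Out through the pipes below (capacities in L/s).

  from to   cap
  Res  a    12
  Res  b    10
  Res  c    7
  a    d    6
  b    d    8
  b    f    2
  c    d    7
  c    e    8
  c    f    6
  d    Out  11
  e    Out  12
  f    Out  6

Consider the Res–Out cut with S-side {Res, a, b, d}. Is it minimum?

Yes — it is a minimum cut (capacity 20).

Given cut capacity: 7 + 2 + 11 = 20.
Augment Res→a→d→Out: bottleneck 6, flow now 6.
Augment Res→b→d→Out: bottleneck 5, flow now 11.
Augment Res→b→f→Out: bottleneck 2, flow now 13.
Augment Res→c→e→Out: bottleneck 7, flow now 20.
No augmenting path remains; maximum flow = 20.
Cut capacity 20 equals the max flow, so it is a minimum cut.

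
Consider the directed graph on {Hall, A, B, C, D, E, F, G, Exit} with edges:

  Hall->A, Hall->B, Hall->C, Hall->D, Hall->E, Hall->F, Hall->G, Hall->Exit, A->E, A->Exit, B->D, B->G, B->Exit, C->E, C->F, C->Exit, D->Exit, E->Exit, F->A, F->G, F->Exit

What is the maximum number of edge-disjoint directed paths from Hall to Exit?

7

Assign every edge capacity 1; by Menger, the answer equals the max flow.
Path Hall→Exit (+1); total 1.
Path Hall→A→Exit (+1); total 2.
Path Hall→B→Exit (+1); total 3.
Path Hall→C→Exit (+1); total 4.
Path Hall→D→Exit (+1); total 5.
Path Hall→E→Exit (+1); total 6.
Path Hall→F→Exit (+1); total 7.
No residual Hall→Exit path; max flow = 7.
Certifying cut of size 7: {Hall→A, Hall→B, Hall→C, Hall→D, Hall→E, Hall→Exit, Hall→F}.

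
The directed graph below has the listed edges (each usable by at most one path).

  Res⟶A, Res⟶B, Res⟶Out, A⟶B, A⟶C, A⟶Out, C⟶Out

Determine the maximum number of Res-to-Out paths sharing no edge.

Assign every edge capacity 1; by Menger, the answer equals the max flow.
Path Res→Out (+1); total 1.
Path Res→A→Out (+1); total 2.
No residual Res→Out path; max flow = 2.
Certifying cut of size 2: {Res→A, Res→Out}.

2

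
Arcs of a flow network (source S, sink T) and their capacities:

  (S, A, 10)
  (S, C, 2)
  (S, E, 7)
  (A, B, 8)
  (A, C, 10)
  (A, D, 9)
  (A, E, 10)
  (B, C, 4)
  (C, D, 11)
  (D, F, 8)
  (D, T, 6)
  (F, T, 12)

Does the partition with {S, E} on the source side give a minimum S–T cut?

Yes — it is a minimum cut (capacity 12).

Given cut capacity: 10 + 2 = 12.
Augment S→A→D→T: bottleneck 6, flow now 6.
Augment S→A→D→F→T: bottleneck 3, flow now 9.
Augment S→C→D→F→T: bottleneck 2, flow now 11.
Augment S→A→C→D→F→T: bottleneck 1, flow now 12.
No augmenting path remains; maximum flow = 12.
Cut capacity 12 equals the max flow, so it is a minimum cut.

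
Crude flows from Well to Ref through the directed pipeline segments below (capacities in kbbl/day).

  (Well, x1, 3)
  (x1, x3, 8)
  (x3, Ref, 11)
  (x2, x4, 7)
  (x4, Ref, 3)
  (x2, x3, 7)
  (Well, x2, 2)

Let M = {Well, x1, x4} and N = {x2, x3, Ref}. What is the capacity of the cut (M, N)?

Edges leaving {Well, x1, x4}: Well→x2 (2), x1→x3 (8), x4→Ref (3).
Cut capacity = 2 + 8 + 3 = 13.

13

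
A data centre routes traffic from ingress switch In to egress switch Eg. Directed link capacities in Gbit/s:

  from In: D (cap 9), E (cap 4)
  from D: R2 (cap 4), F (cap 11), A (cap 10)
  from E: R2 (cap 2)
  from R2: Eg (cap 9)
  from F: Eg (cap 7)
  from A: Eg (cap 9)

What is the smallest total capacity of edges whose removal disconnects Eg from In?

11

Augment In→D→R2→Eg: bottleneck 4, flow now 4.
Augment In→D→F→Eg: bottleneck 5, flow now 9.
Augment In→E→R2→Eg: bottleneck 2, flow now 11.
No augmenting path remains; maximum flow = 11.
By max-flow min-cut, the minimum cut capacity equals the max flow.
In the residual graph, reachable from In: {In, E}.
Min-cut edges: In→D (9), E→R2 (2); capacity 9 + 2 = 11.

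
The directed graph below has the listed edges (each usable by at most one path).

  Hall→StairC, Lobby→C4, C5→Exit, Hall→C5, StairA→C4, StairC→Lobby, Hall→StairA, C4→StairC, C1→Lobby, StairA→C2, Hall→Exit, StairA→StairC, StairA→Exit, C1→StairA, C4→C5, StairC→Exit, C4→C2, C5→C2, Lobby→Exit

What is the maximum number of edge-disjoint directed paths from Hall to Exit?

Assign every edge capacity 1; by Menger, the answer equals the max flow.
Path Hall→Exit (+1); total 1.
Path Hall→StairA→Exit (+1); total 2.
Path Hall→C5→Exit (+1); total 3.
Path Hall→StairC→Exit (+1); total 4.
No residual Hall→Exit path; max flow = 4.
Certifying cut of size 4: {Hall→C5, Hall→Exit, Hall→StairA, Hall→StairC}.

4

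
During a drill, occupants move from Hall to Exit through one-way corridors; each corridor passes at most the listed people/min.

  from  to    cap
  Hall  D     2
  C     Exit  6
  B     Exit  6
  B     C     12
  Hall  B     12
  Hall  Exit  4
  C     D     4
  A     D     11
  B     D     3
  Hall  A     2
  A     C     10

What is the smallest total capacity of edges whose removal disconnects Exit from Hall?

16

Augment Hall→Exit: bottleneck 4, flow now 4.
Augment Hall→B→Exit: bottleneck 6, flow now 10.
Augment Hall→A→C→Exit: bottleneck 2, flow now 12.
Augment Hall→B→C→Exit: bottleneck 4, flow now 16.
No augmenting path remains; maximum flow = 16.
By max-flow min-cut, the minimum cut capacity equals the max flow.
In the residual graph, reachable from Hall: {Hall, A, B, C, D}.
Min-cut edges: Hall→Exit (4), B→Exit (6), C→Exit (6); capacity 4 + 6 + 6 = 16.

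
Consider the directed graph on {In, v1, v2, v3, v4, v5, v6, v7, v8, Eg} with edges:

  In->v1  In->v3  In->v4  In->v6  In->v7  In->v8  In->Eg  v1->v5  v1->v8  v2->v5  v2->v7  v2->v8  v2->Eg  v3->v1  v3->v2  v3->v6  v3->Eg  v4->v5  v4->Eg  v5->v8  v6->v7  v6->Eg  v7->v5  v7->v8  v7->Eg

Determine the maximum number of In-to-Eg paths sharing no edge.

5

Assign every edge capacity 1; by Menger, the answer equals the max flow.
Path In→Eg (+1); total 1.
Path In→v3→Eg (+1); total 2.
Path In→v4→Eg (+1); total 3.
Path In→v6→Eg (+1); total 4.
Path In→v7→Eg (+1); total 5.
No residual In→Eg path; max flow = 5.
Certifying cut of size 5: {In→Eg, In→v3, In→v4, In→v6, In→v7}.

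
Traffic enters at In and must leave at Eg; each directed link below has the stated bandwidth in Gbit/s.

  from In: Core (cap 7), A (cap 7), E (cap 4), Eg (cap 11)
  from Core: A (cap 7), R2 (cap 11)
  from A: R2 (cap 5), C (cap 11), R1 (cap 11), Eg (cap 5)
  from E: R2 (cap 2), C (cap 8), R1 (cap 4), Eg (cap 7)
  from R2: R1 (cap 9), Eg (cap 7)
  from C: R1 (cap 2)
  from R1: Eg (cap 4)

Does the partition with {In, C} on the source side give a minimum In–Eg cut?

No — its capacity is 31, but the minimum cut has capacity 29.

Given cut capacity: 7 + 7 + 4 + 11 + 2 = 31.
Augment In→Eg: bottleneck 11, flow now 11.
Augment In→A→Eg: bottleneck 5, flow now 16.
Augment In→E→Eg: bottleneck 4, flow now 20.
Augment In→Core→R2→Eg: bottleneck 7, flow now 27.
Augment In→A→R1→Eg: bottleneck 2, flow now 29.
No augmenting path remains; maximum flow = 29.
In the residual graph, reachable from In: {In}.
Min-cut edges: In→Core (7), In→A (7), In→E (4), In→Eg (11); capacity 7 + 7 + 4 + 11 = 29.
Cut capacity 31 exceeds the max flow 29, so it is not minimum.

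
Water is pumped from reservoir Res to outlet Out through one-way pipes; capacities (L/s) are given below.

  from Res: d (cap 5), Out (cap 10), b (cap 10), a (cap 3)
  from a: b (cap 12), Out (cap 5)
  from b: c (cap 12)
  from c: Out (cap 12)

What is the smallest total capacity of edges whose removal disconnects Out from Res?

Augment Res→Out: bottleneck 10, flow now 10.
Augment Res→a→Out: bottleneck 3, flow now 13.
Augment Res→b→c→Out: bottleneck 10, flow now 23.
No augmenting path remains; maximum flow = 23.
By max-flow min-cut, the minimum cut capacity equals the max flow.
In the residual graph, reachable from Res: {Res, d}.
Min-cut edges: Res→a (3), Res→b (10), Res→Out (10); capacity 3 + 10 + 10 = 23.

23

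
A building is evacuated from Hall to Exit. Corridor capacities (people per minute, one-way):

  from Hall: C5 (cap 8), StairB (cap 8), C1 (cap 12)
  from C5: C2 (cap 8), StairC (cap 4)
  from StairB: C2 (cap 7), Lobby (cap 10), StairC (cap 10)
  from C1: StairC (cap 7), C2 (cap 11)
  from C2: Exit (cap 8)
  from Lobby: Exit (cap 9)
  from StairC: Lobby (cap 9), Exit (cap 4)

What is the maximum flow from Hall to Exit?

21

Augment Hall→C5→C2→Exit: bottleneck 8, flow now 8.
Augment Hall→StairB→Lobby→Exit: bottleneck 8, flow now 16.
Augment Hall→C1→StairC→Exit: bottleneck 4, flow now 20.
Augment Hall→C1→StairC→Lobby→Exit: bottleneck 1, flow now 21.
No augmenting path remains; maximum flow = 21.
In the residual graph, reachable from Hall: {Hall, C5, StairB, C1, C2, Lobby, StairC}.
Min-cut edges: C2→Exit (8), Lobby→Exit (9), StairC→Exit (4); capacity 8 + 9 + 4 = 21.
This cut is saturated, so no flow can exceed 21.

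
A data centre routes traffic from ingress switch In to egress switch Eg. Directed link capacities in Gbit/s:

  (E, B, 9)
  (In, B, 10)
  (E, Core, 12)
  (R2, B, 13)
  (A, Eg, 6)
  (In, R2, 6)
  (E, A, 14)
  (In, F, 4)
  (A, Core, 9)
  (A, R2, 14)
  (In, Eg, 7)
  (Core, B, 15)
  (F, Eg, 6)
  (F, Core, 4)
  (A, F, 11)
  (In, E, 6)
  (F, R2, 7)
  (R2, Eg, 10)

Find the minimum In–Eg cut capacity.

23

Augment In→Eg: bottleneck 7, flow now 7.
Augment In→F→Eg: bottleneck 4, flow now 11.
Augment In→R2→Eg: bottleneck 6, flow now 17.
Augment In→E→A→Eg: bottleneck 6, flow now 23.
No augmenting path remains; maximum flow = 23.
By max-flow min-cut, the minimum cut capacity equals the max flow.
In the residual graph, reachable from In: {In, B}.
Min-cut edges: In→E (6), In→F (4), In→R2 (6), In→Eg (7); capacity 6 + 4 + 6 + 7 = 23.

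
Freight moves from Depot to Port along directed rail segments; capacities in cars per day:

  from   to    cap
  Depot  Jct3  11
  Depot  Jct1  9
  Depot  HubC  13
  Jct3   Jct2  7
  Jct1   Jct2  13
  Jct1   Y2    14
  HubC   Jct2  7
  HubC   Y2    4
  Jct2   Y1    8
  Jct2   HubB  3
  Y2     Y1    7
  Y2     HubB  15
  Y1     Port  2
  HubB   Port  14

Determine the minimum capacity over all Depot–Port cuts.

16

Augment Depot→Jct3→Jct2→Y1→Port: bottleneck 2, flow now 2.
Augment Depot→Jct3→Jct2→HubB→Port: bottleneck 3, flow now 5.
Augment Depot→Jct1→Y2→HubB→Port: bottleneck 9, flow now 14.
Augment Depot→HubC→Y2→HubB→Port: bottleneck 2, flow now 16.
No augmenting path remains; maximum flow = 16.
By max-flow min-cut, the minimum cut capacity equals the max flow.
In the residual graph, reachable from Depot: {Depot, Jct3, Jct1, HubC, Jct2, Y2, Y1, HubB}.
Min-cut edges: Y1→Port (2), HubB→Port (14); capacity 2 + 14 = 16.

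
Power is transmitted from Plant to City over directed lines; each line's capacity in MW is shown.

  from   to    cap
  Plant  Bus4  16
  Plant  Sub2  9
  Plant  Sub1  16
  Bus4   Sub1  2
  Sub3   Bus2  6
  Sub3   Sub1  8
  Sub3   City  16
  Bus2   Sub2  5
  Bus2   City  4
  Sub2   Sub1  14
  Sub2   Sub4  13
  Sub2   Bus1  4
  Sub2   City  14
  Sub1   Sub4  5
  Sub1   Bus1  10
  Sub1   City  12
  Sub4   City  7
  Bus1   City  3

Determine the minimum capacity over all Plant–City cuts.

27

Augment Plant→Sub2→City: bottleneck 9, flow now 9.
Augment Plant→Sub1→City: bottleneck 12, flow now 21.
Augment Plant→Sub1→Sub4→City: bottleneck 4, flow now 25.
Augment Plant→Bus4→Sub1→Sub4→City: bottleneck 1, flow now 26.
Augment Plant→Bus4→Sub1→Bus1→City: bottleneck 1, flow now 27.
No augmenting path remains; maximum flow = 27.
By max-flow min-cut, the minimum cut capacity equals the max flow.
In the residual graph, reachable from Plant: {Plant, Bus4}.
Min-cut edges: Plant→Sub2 (9), Plant→Sub1 (16), Bus4→Sub1 (2); capacity 9 + 16 + 2 = 27.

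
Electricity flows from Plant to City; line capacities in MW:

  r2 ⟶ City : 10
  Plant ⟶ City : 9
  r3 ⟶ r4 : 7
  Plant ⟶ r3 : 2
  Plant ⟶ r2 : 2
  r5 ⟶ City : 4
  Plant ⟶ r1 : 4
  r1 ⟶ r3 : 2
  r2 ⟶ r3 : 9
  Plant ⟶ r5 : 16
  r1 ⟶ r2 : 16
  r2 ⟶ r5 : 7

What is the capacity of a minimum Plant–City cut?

Augment Plant→City: bottleneck 9, flow now 9.
Augment Plant→r2→City: bottleneck 2, flow now 11.
Augment Plant→r5→City: bottleneck 4, flow now 15.
Augment Plant→r1→r2→City: bottleneck 4, flow now 19.
No augmenting path remains; maximum flow = 19.
By max-flow min-cut, the minimum cut capacity equals the max flow.
In the residual graph, reachable from Plant: {Plant, r3, r4, r5}.
Min-cut edges: Plant→r1 (4), Plant→r2 (2), Plant→City (9), r5→City (4); capacity 4 + 2 + 9 + 4 = 19.

19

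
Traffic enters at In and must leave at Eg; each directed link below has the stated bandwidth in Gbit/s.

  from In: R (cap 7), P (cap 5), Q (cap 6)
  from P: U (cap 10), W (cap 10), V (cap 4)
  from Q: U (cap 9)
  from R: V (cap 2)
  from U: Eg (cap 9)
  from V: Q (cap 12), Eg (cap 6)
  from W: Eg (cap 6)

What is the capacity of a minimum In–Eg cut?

13

Augment In→P→U→Eg: bottleneck 5, flow now 5.
Augment In→Q→U→Eg: bottleneck 4, flow now 9.
Augment In→R→V→Eg: bottleneck 2, flow now 11.
Augment In→Q→U→P→V→Eg: bottleneck 2, flow now 13. (uses reverse residual edge)
No augmenting path remains; maximum flow = 13.
By max-flow min-cut, the minimum cut capacity equals the max flow.
In the residual graph, reachable from In: {In, R}.
Min-cut edges: In→P (5), In→Q (6), R→V (2); capacity 5 + 6 + 2 = 13.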